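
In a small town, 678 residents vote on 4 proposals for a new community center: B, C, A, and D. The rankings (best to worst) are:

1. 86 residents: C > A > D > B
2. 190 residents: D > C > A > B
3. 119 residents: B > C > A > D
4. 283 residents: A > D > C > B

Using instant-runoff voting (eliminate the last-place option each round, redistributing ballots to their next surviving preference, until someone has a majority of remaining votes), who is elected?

A

Round 1: B 119, C 86, A 283, D 190. Eliminate C.
Round 2: B 119, A 369, D 190. A has a majority.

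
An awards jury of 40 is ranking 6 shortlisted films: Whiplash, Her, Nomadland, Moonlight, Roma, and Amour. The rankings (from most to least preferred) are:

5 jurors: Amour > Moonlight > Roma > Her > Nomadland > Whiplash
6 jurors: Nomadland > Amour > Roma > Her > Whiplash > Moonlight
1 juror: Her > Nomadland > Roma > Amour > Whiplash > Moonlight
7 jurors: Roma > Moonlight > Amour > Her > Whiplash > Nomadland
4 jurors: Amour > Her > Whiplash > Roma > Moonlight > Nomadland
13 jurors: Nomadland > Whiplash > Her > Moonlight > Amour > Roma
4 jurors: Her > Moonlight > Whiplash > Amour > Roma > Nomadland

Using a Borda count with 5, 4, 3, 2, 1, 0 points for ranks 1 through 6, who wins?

Whiplash: 5·0 + 6·1 + 1·1 + 7·1 + 4·3 + 13·4 + 4·3 = 90
Her: 5·2 + 6·2 + 1·5 + 7·2 + 4·4 + 13·3 + 4·5 = 116
Nomadland: 5·1 + 6·5 + 1·4 + 7·0 + 4·0 + 13·5 + 4·0 = 104
Moonlight: 5·4 + 6·0 + 1·0 + 7·4 + 4·1 + 13·2 + 4·4 = 94
Roma: 5·3 + 6·3 + 1·3 + 7·5 + 4·2 + 13·0 + 4·1 = 83
Amour: 5·5 + 6·4 + 1·2 + 7·3 + 4·5 + 13·1 + 4·2 = 113
Her has the highest Borda score (116).

Her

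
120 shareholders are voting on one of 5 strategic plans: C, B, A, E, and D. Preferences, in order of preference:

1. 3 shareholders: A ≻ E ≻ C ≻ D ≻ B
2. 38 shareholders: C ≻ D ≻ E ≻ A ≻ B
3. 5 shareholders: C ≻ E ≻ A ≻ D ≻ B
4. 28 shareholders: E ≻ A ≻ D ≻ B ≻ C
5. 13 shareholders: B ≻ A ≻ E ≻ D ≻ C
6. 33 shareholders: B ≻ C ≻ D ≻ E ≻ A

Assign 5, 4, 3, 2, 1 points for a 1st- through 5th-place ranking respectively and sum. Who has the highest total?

C: 3·3 + 38·5 + 5·5 + 28·1 + 13·1 + 33·4 = 397
B: 3·1 + 38·1 + 5·1 + 28·2 + 13·5 + 33·5 = 332
A: 3·5 + 38·2 + 5·3 + 28·4 + 13·4 + 33·1 = 303
E: 3·4 + 38·3 + 5·4 + 28·5 + 13·3 + 33·2 = 391
D: 3·2 + 38·4 + 5·2 + 28·3 + 13·2 + 33·3 = 377
C has the highest Borda score (397).

C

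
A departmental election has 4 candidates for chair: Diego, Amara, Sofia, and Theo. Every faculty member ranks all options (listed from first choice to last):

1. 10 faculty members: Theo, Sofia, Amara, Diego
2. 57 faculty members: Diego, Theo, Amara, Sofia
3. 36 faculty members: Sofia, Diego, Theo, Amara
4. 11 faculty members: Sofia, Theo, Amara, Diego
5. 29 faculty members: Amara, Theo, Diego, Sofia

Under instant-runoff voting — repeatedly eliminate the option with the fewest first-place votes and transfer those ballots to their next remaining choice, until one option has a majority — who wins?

Round 1: Diego 57, Amara 29, Sofia 47, Theo 10. Eliminate Theo.
Round 2: Diego 57, Amara 29, Sofia 57. Eliminate Amara.
Round 3: Diego 86, Sofia 57. Diego has a majority.

Diego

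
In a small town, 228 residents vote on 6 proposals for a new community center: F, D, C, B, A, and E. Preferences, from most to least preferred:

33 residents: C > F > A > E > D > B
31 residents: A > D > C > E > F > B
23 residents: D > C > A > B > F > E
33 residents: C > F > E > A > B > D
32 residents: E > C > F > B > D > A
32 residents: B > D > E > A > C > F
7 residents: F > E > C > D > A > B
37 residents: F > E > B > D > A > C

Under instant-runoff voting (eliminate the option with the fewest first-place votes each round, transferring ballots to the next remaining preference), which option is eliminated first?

Round 1: F 44, D 23, C 66, B 32, A 31, E 32. Eliminate D.

D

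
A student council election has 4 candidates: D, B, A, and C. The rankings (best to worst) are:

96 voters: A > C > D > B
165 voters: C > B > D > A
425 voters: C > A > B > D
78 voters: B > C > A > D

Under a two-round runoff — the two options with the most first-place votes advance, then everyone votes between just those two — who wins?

C

Round 1 first-place votes: D 0, B 78, A 96, C 590.
C and A advance.
Runoff: C is preferred to A by 668 voters; A by 96.
C wins the runoff.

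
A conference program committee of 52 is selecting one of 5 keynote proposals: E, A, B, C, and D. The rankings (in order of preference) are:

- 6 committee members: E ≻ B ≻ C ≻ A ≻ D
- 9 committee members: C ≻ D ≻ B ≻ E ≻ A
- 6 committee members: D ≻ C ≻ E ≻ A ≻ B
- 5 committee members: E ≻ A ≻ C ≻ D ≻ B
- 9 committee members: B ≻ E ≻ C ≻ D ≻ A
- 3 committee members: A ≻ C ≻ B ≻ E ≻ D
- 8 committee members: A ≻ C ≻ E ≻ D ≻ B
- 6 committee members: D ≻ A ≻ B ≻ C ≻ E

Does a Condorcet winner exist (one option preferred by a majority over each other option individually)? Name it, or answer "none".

C

C vs E: 32–20 for C.
C vs A: 30–22 for C.
C vs B: 31–21 for C.
C vs D: 40–12 for C.
C beats every other option head-to-head.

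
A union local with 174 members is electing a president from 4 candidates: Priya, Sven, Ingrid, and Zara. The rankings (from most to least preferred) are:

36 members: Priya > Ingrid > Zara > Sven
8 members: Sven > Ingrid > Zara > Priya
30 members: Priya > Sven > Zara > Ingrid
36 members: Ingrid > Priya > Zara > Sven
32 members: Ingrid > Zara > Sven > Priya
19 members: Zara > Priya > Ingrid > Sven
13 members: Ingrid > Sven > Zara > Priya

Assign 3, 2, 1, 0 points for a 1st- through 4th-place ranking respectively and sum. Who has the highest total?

Priya: 36·3 + 8·0 + 30·3 + 36·2 + 32·0 + 19·2 + 13·0 = 308
Sven: 36·0 + 8·3 + 30·2 + 36·0 + 32·1 + 19·0 + 13·2 = 142
Ingrid: 36·2 + 8·2 + 30·0 + 36·3 + 32·3 + 19·1 + 13·3 = 350
Zara: 36·1 + 8·1 + 30·1 + 36·1 + 32·2 + 19·3 + 13·1 = 244
Ingrid has the highest Borda score (350).

Ingrid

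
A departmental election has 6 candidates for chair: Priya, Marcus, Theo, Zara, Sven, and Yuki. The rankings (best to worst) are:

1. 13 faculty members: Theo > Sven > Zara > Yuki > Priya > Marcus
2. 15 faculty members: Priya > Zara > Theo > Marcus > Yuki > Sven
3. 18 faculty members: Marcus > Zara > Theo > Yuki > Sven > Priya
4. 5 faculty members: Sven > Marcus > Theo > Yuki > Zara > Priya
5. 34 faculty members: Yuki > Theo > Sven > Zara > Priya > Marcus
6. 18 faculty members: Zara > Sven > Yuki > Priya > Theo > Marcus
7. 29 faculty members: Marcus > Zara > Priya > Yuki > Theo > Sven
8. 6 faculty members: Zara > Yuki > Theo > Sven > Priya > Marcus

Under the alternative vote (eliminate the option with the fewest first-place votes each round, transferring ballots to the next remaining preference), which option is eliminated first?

Sven

Round 1: Priya 15, Marcus 47, Theo 13, Zara 24, Sven 5, Yuki 34. Eliminate Sven.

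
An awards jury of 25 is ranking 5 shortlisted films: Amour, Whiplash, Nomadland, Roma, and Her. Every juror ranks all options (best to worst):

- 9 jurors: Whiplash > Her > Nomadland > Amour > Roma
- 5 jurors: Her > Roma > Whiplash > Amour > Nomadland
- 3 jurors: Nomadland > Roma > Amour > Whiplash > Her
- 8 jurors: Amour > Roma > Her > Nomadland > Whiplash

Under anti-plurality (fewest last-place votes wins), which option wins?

Amour

Last-place votes: Amour 0, Whiplash 8, Nomadland 5, Roma 9, Her 3.
Amour is ranked last by the fewest voters, so Amour wins.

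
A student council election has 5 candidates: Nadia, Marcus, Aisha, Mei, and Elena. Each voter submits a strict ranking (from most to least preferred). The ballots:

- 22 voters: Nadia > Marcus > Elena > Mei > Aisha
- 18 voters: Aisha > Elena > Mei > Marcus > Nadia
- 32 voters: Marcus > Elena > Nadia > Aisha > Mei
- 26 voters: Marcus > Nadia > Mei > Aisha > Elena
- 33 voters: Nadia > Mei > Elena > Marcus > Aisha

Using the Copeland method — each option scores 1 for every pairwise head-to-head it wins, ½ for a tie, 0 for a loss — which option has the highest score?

Marcus

Nadia: beats Aisha, Mei, and Elena; loses to Marcus → score 3.
Marcus: beats Nadia, Aisha, Mei, and Elena → score 4.
Aisha: loses to Nadia, Marcus, Mei, and Elena → score 0.
Mei: beats Aisha; loses to Nadia, Marcus, and Elena → score 1.
Elena: beats Aisha and Mei; loses to Nadia and Marcus → score 2.
Marcus has the best pairwise record.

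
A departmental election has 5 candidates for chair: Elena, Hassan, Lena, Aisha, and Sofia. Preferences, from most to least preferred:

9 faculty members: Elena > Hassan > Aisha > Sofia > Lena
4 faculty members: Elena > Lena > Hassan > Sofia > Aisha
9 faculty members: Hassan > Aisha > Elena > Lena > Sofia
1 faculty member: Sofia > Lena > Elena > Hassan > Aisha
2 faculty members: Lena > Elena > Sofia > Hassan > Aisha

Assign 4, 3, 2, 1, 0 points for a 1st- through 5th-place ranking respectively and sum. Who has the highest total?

Elena

Elena: 9·4 + 4·4 + 9·2 + 1·2 + 2·3 = 78
Hassan: 9·3 + 4·2 + 9·4 + 1·1 + 2·1 = 74
Lena: 9·0 + 4·3 + 9·1 + 1·3 + 2·4 = 32
Aisha: 9·2 + 4·0 + 9·3 + 1·0 + 2·0 = 45
Sofia: 9·1 + 4·1 + 9·0 + 1·4 + 2·2 = 21
Elena has the highest Borda score (78).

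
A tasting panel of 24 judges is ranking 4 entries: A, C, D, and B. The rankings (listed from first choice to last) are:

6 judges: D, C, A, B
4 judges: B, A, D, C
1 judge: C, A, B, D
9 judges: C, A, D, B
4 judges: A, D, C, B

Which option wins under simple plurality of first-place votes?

First-place votes: A 4, C 10, D 6, B 4.
C has the most first-place votes.

C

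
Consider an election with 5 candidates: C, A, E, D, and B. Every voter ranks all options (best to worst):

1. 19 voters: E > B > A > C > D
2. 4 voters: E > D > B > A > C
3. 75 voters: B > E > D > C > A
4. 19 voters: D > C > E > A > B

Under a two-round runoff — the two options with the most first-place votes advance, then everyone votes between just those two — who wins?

B

Round 1 first-place votes: C 0, A 0, E 23, D 19, B 75.
B and E advance.
Runoff: B is preferred to E by 75 voters; E by 42.
B wins the runoff.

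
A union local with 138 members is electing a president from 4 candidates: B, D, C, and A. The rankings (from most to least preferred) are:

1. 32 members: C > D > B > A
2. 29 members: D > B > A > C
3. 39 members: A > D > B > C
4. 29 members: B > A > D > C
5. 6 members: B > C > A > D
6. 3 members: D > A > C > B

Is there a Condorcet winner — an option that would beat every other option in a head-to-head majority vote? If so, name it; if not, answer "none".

none

Checking pairwise contests:
D beats B 103–35.
A beats D 74–64.
B beats C 103–35.
B beats A 96–42.
Every option loses at least one head-to-head, so there is no Condorcet winner.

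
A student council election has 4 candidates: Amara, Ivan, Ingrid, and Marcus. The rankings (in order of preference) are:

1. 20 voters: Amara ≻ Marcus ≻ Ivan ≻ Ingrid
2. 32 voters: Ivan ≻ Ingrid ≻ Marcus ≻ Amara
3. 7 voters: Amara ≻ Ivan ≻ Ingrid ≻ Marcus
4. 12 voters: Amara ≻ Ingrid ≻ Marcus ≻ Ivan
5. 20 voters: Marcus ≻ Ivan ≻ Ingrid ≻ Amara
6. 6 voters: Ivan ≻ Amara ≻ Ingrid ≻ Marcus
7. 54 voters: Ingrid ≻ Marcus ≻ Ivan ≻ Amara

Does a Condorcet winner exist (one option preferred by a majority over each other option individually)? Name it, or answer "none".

Checking pairwise contests:
Ivan beats Amara 112–39.
Marcus beats Ivan 106–45.
Ivan beats Ingrid 85–66.
Ingrid beats Marcus 111–40.
Every option loses at least one head-to-head, so there is no Condorcet winner.

none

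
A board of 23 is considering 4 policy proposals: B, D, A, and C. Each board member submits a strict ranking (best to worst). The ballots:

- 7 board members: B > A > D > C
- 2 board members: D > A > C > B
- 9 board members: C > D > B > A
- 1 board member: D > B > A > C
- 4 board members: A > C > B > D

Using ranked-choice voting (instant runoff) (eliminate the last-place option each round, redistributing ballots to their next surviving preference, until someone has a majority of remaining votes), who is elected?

Round 1: B 7, D 3, A 4, C 9. Eliminate D.
Round 2: B 8, A 6, C 9. Eliminate A.
Round 3: B 8, C 15. C has a majority.

C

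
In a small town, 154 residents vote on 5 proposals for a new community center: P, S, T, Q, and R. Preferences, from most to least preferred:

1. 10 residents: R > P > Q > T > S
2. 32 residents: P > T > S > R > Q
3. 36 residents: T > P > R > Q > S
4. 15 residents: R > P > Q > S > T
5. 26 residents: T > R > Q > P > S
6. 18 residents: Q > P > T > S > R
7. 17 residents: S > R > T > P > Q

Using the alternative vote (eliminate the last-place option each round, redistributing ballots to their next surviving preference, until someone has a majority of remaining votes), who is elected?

Round 1: P 32, S 17, T 62, Q 18, R 25. Eliminate S.
Round 2: P 32, T 62, Q 18, R 42. Eliminate Q.
Round 3: P 50, T 62, R 42. Eliminate R.
Round 4: P 75, T 79. T has a majority.

T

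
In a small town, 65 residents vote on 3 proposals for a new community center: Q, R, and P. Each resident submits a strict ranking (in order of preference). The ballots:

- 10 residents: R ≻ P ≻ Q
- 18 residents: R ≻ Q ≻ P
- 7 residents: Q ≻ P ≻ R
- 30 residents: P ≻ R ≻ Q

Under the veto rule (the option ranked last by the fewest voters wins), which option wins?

R

Last-place votes: Q 40, R 7, P 18.
R is ranked last by the fewest voters, so R wins.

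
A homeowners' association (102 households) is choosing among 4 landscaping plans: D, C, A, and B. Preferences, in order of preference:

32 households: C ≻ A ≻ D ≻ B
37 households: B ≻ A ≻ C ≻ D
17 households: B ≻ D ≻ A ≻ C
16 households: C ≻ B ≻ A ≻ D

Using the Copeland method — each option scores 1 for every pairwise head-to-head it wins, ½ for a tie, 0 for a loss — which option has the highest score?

D: loses to C, A, and B → score 0.
C: beats D; loses to A and B → score 1.
A: beats D and C; loses to B → score 2.
B: beats D, C, and A → score 3.
B has the best pairwise record.

B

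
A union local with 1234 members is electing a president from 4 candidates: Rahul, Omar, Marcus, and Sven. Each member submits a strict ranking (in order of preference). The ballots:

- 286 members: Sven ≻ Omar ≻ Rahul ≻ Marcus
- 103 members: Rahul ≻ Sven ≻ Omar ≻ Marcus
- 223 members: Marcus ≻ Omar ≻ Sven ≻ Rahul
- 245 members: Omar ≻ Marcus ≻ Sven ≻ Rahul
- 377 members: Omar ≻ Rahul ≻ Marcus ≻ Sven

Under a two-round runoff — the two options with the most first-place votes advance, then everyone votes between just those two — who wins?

Round 1 first-place votes: Rahul 103, Omar 622, Marcus 223, Sven 286.
Omar and Sven advance.
Runoff: Omar is preferred to Sven by 845 voters; Sven by 389.
Omar wins the runoff.

Omar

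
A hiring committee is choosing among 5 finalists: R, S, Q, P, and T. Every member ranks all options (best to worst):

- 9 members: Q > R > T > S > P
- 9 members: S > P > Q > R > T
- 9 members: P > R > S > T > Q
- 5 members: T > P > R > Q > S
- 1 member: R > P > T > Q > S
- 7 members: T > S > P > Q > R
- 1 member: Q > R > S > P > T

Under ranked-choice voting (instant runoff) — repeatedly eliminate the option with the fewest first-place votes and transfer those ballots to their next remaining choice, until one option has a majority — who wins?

Round 1: R 1, S 9, Q 10, P 9, T 12. Eliminate R.
Round 2: S 9, Q 10, P 10, T 12. Eliminate S.
Round 3: Q 10, P 19, T 12. Eliminate Q.
Round 4: P 20, T 21. T has a majority.

T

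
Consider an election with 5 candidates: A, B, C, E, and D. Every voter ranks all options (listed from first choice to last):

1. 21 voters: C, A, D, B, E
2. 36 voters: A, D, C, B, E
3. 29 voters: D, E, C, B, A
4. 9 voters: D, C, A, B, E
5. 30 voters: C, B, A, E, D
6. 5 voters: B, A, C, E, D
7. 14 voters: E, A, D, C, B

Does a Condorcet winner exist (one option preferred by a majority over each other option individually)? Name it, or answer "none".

none

Checking pairwise contests:
C beats A 89–55.
A beats B 80–64.
D beats C 88–56.
A beats E 101–43.
A beats D 106–38.
Every option loses at least one head-to-head, so there is no Condorcet winner.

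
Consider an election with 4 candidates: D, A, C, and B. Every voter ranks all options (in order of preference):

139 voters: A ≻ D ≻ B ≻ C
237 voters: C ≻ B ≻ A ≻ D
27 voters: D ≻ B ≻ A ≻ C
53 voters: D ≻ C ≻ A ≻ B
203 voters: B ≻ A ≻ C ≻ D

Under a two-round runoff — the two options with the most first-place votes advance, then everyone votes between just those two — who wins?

Round 1 first-place votes: D 80, A 139, C 237, B 203.
C and B advance.
Runoff: C is preferred to B by 290 voters; B by 369.
B wins the runoff.

B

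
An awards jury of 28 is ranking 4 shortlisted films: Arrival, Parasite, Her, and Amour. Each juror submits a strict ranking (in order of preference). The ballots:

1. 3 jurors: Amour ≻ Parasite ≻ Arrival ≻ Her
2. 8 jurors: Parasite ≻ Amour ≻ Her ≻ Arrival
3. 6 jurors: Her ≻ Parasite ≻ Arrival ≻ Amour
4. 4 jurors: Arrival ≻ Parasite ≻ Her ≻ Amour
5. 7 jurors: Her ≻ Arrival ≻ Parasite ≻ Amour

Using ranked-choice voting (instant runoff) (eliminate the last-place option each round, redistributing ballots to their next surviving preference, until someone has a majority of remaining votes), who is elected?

Parasite

Round 1: Arrival 4, Parasite 8, Her 13, Amour 3. Eliminate Amour.
Round 2: Arrival 4, Parasite 11, Her 13. Eliminate Arrival.
Round 3: Parasite 15, Her 13. Parasite has a majority.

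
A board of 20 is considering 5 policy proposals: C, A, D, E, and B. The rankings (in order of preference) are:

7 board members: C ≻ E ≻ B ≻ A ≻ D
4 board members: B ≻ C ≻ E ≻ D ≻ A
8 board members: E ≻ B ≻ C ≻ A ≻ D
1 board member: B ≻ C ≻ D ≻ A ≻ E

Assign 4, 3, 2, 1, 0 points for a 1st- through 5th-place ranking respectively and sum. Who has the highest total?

C: 7·4 + 4·3 + 8·2 + 1·3 = 59
A: 7·1 + 4·0 + 8·1 + 1·1 = 16
D: 7·0 + 4·1 + 8·0 + 1·2 = 6
E: 7·3 + 4·2 + 8·4 + 1·0 = 61
B: 7·2 + 4·4 + 8·3 + 1·4 = 58
E has the highest Borda score (61).

E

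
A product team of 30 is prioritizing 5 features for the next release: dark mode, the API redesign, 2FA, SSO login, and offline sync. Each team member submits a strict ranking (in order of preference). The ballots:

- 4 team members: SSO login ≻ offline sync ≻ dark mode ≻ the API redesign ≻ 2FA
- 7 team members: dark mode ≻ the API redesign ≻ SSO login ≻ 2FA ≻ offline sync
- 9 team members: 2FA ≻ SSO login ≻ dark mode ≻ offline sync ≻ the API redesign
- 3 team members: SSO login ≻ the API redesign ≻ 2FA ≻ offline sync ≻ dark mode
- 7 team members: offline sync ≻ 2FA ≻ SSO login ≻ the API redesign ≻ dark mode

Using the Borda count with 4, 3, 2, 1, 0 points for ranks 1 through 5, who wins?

SSO login

dark mode: 4·2 + 7·4 + 9·2 + 3·0 + 7·0 = 54
the API redesign: 4·1 + 7·3 + 9·0 + 3·3 + 7·1 = 41
2FA: 4·0 + 7·1 + 9·4 + 3·2 + 7·3 = 70
SSO login: 4·4 + 7·2 + 9·3 + 3·4 + 7·2 = 83
offline sync: 4·3 + 7·0 + 9·1 + 3·1 + 7·4 = 52
SSO login has the highest Borda score (83).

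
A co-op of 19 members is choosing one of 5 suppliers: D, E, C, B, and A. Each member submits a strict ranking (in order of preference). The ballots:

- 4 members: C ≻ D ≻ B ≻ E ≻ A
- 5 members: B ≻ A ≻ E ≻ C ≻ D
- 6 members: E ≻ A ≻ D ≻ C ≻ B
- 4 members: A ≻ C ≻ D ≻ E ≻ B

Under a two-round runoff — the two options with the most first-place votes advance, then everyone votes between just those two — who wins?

Round 1 first-place votes: D 0, E 6, C 4, B 5, A 4.
E and B advance.
Runoff: E is preferred to B by 10 voters; B by 9.
E wins the runoff.

E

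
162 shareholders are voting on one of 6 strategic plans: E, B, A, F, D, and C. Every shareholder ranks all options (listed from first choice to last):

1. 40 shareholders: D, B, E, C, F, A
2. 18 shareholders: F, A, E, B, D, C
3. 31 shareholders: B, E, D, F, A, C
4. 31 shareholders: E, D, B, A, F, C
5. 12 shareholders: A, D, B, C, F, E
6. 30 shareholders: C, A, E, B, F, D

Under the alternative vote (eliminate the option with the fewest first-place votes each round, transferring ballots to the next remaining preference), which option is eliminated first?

Round 1: E 31, B 31, A 12, F 18, D 40, C 30. Eliminate A.

A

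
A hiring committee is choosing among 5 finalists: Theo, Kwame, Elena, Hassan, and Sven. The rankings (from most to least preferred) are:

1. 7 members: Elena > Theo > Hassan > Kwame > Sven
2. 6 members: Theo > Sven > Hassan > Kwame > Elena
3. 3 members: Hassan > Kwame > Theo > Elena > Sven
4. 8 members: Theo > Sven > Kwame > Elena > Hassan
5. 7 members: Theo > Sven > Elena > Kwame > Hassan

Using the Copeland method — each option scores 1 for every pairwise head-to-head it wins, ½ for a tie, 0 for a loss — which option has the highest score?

Theo: beats Kwame, Elena, Hassan, and Sven → score 4.
Kwame: beats Elena; loses to Theo, Hassan, and Sven → score 1.
Elena: beats Hassan; loses to Theo, Kwame, and Sven → score 1.
Hassan: beats Kwame; loses to Theo, Elena, and Sven → score 1.
Sven: beats Kwame, Elena, and Hassan; loses to Theo → score 3.
Theo has the best pairwise record.

Theo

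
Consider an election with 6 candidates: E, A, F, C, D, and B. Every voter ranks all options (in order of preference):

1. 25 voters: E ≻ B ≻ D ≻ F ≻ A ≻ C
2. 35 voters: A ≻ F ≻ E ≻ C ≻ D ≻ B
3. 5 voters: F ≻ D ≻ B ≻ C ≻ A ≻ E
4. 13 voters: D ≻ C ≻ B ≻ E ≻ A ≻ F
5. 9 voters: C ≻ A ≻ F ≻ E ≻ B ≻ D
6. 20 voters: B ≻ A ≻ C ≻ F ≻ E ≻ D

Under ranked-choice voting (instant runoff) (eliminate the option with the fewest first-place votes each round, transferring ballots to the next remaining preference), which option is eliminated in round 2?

C

Round 1: E 25, A 35, F 5, C 9, D 13, B 20. Eliminate F.
Round 2: E 25, A 35, C 9, D 18, B 20. Eliminate C.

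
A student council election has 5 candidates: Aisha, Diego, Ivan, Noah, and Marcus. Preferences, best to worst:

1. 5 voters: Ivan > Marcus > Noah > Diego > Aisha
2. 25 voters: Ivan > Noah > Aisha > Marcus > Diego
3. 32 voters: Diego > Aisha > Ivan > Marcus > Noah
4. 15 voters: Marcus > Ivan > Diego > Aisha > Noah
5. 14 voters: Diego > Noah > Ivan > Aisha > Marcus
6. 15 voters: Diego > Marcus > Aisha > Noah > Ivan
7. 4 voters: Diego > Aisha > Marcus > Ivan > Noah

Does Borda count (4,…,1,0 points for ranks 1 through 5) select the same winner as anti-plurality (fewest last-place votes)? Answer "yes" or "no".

Borda — scores: Aisha 217, Diego 295, Ivan 261, Noah 142, Marcus 185. Winner: Diego.
Anti-plurality — last-place votes: Aisha 5, Diego 25, Ivan 15, Noah 51, Marcus 14. Winner: Aisha.
The two methods disagree.

no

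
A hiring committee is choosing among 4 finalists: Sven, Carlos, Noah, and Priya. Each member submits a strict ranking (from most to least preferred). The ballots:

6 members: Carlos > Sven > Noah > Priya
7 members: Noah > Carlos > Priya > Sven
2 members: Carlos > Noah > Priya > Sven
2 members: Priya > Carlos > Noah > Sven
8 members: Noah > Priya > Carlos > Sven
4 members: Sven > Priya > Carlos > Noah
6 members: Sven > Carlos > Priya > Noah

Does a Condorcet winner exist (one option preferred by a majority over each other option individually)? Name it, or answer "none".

Carlos vs Sven: 25–10 for Carlos.
Carlos vs Noah: 20–15 for Carlos.
Carlos vs Priya: 21–14 for Carlos.
Carlos beats every other option head-to-head.

Carlos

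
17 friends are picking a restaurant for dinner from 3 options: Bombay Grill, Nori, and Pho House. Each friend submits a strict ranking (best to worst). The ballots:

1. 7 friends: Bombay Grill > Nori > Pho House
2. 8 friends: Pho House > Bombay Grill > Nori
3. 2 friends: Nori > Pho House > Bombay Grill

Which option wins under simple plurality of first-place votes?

First-place votes: Bombay Grill 7, Nori 2, Pho House 8.
Pho House has the most first-place votes.

Pho House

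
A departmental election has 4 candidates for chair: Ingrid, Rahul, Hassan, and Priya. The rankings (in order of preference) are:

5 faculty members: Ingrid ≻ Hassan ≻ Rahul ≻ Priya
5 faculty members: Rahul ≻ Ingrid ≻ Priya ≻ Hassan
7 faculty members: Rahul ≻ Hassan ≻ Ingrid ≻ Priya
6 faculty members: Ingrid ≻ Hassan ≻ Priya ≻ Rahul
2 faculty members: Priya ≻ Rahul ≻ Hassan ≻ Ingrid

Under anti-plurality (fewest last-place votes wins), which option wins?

Last-place votes: Ingrid 2, Rahul 6, Hassan 5, Priya 12.
Ingrid is ranked last by the fewest voters, so Ingrid wins.

Ingrid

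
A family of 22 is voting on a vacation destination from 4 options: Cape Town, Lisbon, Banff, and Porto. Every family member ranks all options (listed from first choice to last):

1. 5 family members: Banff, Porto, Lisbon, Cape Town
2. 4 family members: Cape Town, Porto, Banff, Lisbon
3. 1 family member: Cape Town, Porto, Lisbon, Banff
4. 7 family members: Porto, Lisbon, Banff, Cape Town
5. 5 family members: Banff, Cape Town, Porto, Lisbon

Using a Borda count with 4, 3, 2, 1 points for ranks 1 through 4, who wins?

Cape Town: 5·1 + 4·4 + 1·4 + 7·1 + 5·3 = 47
Lisbon: 5·2 + 4·1 + 1·2 + 7·3 + 5·1 = 42
Banff: 5·4 + 4·2 + 1·1 + 7·2 + 5·4 = 63
Porto: 5·3 + 4·3 + 1·3 + 7·4 + 5·2 = 68
Porto has the highest Borda score (68).

Porto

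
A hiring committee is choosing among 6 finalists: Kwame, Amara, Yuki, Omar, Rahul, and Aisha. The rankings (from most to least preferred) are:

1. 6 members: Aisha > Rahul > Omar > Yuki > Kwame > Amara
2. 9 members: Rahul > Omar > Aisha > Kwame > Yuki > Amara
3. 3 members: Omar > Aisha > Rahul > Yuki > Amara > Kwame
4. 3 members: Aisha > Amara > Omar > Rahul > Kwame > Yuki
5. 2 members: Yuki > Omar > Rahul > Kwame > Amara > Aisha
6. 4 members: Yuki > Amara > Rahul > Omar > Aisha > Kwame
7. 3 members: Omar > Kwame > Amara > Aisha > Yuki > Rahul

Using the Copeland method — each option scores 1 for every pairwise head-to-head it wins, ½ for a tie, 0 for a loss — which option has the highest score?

Kwame: beats Amara; ties Yuki; loses to Omar, Rahul, and Aisha → score 1.5.
Amara: loses to Kwame, Yuki, Omar, Rahul, and Aisha → score 0.
Yuki: beats Amara; ties Kwame; loses to Omar, Rahul, and Aisha → score 1.5.
Omar: beats Kwame, Amara, Yuki, and Aisha; loses to Rahul → score 4.
Rahul: beats Kwame, Amara, Yuki, and Omar; ties Aisha → score 4.5.
Aisha: beats Kwame, Amara, and Yuki; ties Rahul; loses to Omar → score 3.5.
Rahul has the best pairwise record.

Rahul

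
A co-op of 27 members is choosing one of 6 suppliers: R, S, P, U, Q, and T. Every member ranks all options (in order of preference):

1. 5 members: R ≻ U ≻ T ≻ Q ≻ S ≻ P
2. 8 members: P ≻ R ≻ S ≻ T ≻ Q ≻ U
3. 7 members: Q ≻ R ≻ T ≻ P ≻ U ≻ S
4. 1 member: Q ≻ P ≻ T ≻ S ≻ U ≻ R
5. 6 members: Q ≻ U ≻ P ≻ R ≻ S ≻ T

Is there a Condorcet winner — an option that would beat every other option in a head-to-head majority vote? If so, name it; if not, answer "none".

Q

Q vs R: 14–13 for Q.
Q vs S: 19–8 for Q.
Q vs P: 19–8 for Q.
Q vs U: 22–5 for Q.
Q vs T: 14–13 for Q.
Q beats every other option head-to-head.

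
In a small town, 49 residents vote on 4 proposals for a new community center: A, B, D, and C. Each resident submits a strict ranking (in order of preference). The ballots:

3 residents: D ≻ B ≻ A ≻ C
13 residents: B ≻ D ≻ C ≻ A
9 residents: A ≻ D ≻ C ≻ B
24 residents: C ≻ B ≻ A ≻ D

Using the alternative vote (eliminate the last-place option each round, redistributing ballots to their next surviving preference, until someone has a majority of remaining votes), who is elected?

C

Round 1: A 9, B 13, D 3, C 24. Eliminate D.
Round 2: A 9, B 16, C 24. Eliminate A.
Round 3: B 16, C 33. C has a majority.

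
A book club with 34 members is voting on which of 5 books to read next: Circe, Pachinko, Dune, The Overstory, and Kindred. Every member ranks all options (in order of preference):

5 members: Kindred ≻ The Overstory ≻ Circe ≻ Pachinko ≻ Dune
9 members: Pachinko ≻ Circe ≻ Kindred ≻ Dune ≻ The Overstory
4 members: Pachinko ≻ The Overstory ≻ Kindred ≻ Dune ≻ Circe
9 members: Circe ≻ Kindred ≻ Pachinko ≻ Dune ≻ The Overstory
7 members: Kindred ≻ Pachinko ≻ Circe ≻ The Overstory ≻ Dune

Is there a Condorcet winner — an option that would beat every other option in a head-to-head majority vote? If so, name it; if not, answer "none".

Checking pairwise contests:
Pachinko beats Circe 20–14.
Kindred beats Pachinko 21–13.
Circe beats Dune 30–4.
Circe beats The Overstory 25–9.
Circe beats Kindred 18–16.
Every option loses at least one head-to-head, so there is no Condorcet winner.

none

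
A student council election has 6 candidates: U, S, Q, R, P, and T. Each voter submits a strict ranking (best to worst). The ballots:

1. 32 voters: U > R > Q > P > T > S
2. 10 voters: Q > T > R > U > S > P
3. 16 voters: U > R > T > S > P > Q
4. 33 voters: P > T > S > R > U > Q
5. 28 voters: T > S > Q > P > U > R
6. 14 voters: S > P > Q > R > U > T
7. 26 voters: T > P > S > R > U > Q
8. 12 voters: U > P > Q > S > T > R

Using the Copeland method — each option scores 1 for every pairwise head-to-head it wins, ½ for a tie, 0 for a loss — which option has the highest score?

U: beats Q and R; loses to S, P, and T → score 2.
S: beats U, Q, and R; loses to P and T → score 3.
Q: loses to U, S, R, P, and T → score 0.
R: beats Q; loses to U, S, P, and T → score 1.
P: beats U, S, Q, R, and T → score 5.
T: beats U, S, Q, and R; loses to P → score 4.
P has the best pairwise record.

P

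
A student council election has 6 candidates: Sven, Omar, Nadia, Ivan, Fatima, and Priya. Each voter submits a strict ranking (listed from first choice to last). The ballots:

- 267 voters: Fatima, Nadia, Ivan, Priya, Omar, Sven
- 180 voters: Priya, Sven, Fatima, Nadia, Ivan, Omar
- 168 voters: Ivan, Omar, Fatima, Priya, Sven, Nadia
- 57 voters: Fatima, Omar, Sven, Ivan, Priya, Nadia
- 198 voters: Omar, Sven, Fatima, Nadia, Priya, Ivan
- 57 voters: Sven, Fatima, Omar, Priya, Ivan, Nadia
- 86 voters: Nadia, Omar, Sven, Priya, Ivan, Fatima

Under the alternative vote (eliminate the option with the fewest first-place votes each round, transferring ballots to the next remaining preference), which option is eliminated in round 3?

Round 1: Sven 57, Omar 198, Nadia 86, Ivan 168, Fatima 324, Priya 180. Eliminate Sven.
Round 2: Omar 198, Nadia 86, Ivan 168, Fatima 381, Priya 180. Eliminate Nadia.
Round 3: Omar 284, Ivan 168, Fatima 381, Priya 180. Eliminate Ivan.

Ivan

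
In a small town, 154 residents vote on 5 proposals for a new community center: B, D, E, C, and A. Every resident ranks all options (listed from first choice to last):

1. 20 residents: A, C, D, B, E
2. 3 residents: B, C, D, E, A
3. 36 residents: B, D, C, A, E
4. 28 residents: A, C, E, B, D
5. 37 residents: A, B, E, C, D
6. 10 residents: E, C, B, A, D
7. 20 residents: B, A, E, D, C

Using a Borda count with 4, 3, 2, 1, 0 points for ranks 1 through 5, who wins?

B: 20·1 + 3·4 + 36·4 + 28·1 + 37·3 + 10·2 + 20·4 = 415
D: 20·2 + 3·2 + 36·3 + 28·0 + 37·0 + 10·0 + 20·1 = 174
E: 20·0 + 3·1 + 36·0 + 28·2 + 37·2 + 10·4 + 20·2 = 213
C: 20·3 + 3·3 + 36·2 + 28·3 + 37·1 + 10·3 + 20·0 = 292
A: 20·4 + 3·0 + 36·1 + 28·4 + 37·4 + 10·1 + 20·3 = 446
A has the highest Borda score (446).

A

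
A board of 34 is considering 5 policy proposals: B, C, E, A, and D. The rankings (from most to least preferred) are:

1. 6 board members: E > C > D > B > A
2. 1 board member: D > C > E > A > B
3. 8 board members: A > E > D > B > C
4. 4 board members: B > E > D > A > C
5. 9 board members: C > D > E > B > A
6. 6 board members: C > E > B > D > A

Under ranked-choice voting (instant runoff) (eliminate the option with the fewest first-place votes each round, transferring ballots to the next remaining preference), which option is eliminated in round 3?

Round 1: B 4, C 15, E 6, A 8, D 1. Eliminate D.
Round 2: B 4, C 16, E 6, A 8. Eliminate B.
Round 3: C 16, E 10, A 8. Eliminate A.

A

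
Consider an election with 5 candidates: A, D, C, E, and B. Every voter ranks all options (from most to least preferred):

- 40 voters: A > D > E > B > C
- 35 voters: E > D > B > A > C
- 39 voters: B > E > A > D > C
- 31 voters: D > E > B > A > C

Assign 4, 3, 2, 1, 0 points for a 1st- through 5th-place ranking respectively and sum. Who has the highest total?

A: 40·4 + 35·1 + 39·2 + 31·1 = 304
D: 40·3 + 35·3 + 39·1 + 31·4 = 388
C: 40·0 + 35·0 + 39·0 + 31·0 = 0
E: 40·2 + 35·4 + 39·3 + 31·3 = 430
B: 40·1 + 35·2 + 39·4 + 31·2 = 328
E has the highest Borda score (430).

E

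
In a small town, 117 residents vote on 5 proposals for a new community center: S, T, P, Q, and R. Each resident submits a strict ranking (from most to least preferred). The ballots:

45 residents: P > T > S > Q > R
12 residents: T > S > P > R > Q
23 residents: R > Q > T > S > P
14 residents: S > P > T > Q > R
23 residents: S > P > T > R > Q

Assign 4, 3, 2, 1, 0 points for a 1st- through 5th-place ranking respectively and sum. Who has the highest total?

S: 45·2 + 12·3 + 23·1 + 14·4 + 23·4 = 297
T: 45·3 + 12·4 + 23·2 + 14·2 + 23·2 = 303
P: 45·4 + 12·2 + 23·0 + 14·3 + 23·3 = 315
Q: 45·1 + 12·0 + 23·3 + 14·1 + 23·0 = 128
R: 45·0 + 12·1 + 23·4 + 14·0 + 23·1 = 127
P has the highest Borda score (315).

P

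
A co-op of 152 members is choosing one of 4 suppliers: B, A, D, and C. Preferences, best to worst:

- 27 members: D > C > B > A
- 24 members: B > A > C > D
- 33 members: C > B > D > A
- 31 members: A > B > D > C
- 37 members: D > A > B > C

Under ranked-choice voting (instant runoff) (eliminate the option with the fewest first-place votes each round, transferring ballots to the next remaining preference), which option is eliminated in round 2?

Round 1: B 24, A 31, D 64, C 33. Eliminate B.
Round 2: A 55, D 64, C 33. Eliminate C.

C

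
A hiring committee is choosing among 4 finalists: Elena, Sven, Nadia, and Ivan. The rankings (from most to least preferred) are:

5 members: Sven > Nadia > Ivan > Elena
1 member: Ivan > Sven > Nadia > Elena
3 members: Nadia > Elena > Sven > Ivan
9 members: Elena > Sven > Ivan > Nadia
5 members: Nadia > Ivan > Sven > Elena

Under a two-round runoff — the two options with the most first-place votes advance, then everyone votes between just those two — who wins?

Nadia

Round 1 first-place votes: Elena 9, Sven 5, Nadia 8, Ivan 1.
Elena and Nadia advance.
Runoff: Elena is preferred to Nadia by 9 voters; Nadia by 14.
Nadia wins the runoff.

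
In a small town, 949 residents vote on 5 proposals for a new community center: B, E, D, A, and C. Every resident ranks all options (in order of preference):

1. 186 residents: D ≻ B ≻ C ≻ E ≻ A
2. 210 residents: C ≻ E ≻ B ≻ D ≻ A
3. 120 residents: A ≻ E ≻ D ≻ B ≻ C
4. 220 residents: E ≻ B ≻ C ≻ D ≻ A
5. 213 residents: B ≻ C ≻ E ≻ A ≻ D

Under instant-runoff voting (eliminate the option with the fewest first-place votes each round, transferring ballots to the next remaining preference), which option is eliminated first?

A

Round 1: B 213, E 220, D 186, A 120, C 210. Eliminate A.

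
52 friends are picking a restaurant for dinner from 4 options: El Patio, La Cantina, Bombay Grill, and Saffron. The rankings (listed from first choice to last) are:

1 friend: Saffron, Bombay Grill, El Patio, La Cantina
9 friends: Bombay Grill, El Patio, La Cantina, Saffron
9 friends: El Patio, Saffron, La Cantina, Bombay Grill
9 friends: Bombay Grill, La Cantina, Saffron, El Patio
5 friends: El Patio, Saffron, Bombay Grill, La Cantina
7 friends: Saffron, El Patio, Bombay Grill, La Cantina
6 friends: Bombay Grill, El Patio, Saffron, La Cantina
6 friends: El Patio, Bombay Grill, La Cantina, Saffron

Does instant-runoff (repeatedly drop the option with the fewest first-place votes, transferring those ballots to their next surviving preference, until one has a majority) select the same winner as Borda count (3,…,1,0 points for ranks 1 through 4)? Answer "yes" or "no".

yes

Instant-runoff — R1 El Patio 20, La Cantina 0, Bombay Grill 24, Saffron 8 (La Cantina out); R2 El Patio 20, Bombay Grill 24, Saffron 8 (Saffron out); R3 El Patio 27, Bombay Grill 25 (El Patio winner). Winner: El Patio.
Borda — scores: El Patio 105, La Cantina 42, Bombay Grill 98, Saffron 67. Winner: El Patio.
The two methods agree.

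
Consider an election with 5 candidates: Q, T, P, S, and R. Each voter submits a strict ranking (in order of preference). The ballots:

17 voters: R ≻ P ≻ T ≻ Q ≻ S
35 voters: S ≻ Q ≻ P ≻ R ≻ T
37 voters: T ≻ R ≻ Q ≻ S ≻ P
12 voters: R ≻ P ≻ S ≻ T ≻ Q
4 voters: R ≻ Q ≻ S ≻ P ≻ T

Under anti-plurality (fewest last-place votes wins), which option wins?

R

Last-place votes: Q 12, T 39, P 37, S 17, R 0.
R is ranked last by the fewest voters, so R wins.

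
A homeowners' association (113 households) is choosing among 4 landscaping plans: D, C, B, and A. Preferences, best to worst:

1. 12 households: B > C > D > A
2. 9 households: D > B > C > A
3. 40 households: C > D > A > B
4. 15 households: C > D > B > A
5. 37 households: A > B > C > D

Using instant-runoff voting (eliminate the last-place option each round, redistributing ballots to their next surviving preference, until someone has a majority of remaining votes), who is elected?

C

Round 1: D 9, C 55, B 12, A 37. Eliminate D.
Round 2: C 55, B 21, A 37. Eliminate B.
Round 3: C 76, A 37. C has a majority.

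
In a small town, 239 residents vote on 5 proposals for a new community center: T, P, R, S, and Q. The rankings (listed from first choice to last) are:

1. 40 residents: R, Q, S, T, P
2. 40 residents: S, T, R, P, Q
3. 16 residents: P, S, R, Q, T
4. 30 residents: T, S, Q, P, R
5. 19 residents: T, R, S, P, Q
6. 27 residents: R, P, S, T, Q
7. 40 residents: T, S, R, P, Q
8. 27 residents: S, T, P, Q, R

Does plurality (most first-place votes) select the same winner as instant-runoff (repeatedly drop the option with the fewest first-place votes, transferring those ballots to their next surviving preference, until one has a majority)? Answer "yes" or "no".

Plurality — first-place votes: T 89, P 16, R 67, S 67, Q 0. Winner: T.
Instant-runoff — R1 T 89, P 16, R 67, S 67, Q 0 (Q out); R2 T 89, P 16, R 67, S 67 (P out); R3 T 89, R 67, S 83 (R out); R4 T 89, S 150 (S winner). Winner: S.
The two methods disagree.

no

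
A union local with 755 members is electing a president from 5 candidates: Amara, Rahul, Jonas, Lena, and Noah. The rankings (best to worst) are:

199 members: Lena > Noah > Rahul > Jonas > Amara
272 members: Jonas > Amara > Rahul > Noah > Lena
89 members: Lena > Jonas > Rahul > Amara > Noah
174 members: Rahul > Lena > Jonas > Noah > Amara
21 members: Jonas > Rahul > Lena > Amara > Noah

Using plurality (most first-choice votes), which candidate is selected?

First-place votes: Amara 0, Rahul 174, Jonas 293, Lena 288, Noah 0.
Jonas has the most first-place votes.

Jonas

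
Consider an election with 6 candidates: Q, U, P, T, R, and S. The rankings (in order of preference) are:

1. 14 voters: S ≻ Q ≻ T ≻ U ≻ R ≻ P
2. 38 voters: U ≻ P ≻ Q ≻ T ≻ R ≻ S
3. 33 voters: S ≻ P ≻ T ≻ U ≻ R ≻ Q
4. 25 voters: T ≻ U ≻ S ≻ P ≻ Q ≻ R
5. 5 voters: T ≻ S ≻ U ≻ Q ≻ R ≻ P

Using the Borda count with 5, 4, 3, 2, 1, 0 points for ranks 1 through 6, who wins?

Q: 14·4 + 38·3 + 33·0 + 25·1 + 5·2 = 205
U: 14·2 + 38·5 + 33·2 + 25·4 + 5·3 = 399
P: 14·0 + 38·4 + 33·4 + 25·2 + 5·0 = 334
T: 14·3 + 38·2 + 33·3 + 25·5 + 5·5 = 367
R: 14·1 + 38·1 + 33·1 + 25·0 + 5·1 = 90
S: 14·5 + 38·0 + 33·5 + 25·3 + 5·4 = 330
U has the highest Borda score (399).

U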